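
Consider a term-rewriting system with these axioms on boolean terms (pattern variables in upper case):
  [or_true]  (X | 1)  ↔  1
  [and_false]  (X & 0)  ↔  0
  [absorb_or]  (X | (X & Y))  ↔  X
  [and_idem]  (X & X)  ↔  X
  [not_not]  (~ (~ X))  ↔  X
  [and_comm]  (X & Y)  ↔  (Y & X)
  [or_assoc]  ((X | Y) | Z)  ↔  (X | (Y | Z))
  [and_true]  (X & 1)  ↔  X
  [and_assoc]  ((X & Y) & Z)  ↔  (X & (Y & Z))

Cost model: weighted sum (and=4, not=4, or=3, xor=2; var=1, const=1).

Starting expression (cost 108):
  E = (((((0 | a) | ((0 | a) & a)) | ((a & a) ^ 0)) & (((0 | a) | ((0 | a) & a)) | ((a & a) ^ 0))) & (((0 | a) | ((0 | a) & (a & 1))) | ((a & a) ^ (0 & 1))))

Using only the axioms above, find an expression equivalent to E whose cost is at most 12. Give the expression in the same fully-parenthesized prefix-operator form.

step 1: and_idem (→) rewrites ((((0 | a) | ((0 | a) & a)) | ((a & a) ^ 0)) & (((0 | a) | ((0 | a) & a)) | ((a & a) ^ 0))) into (((0 | a) | ((0 | a) & a)) | ((a & a) ^ 0)), now ((((0 | a) | ((0 | a) & a)) | ((a & a) ^ 0)) & (((0 | a) | ((0 | a) & (a & 1))) | ((a & a) ^ (0 & 1))))
step 2: and_true (→) rewrites (a & 1) into a, now ((((0 | a) | ((0 | a) & a)) | ((a & a) ^ 0)) & (((0 | a) | ((0 | a) & a)) | ((a & a) ^ (0 & 1))))
step 3: and_true (→) rewrites (0 & 1) into 0, now ((((0 | a) | ((0 | a) & a)) | ((a & a) ^ 0)) & (((0 | a) | ((0 | a) & a)) | ((a & a) ^ 0)))
step 4: and_idem (→) rewrites ((((0 | a) | ((0 | a) & a)) | ((a & a) ^ 0)) & (((0 | a) | ((0 | a) & a)) | ((a & a) ^ 0))) into (((0 | a) | ((0 | a) & a)) | ((a & a) ^ 0))
step 5: absorb_or (→) rewrites ((0 | a) | ((0 | a) & a)) into (0 | a), now ((0 | a) | ((a & a) ^ 0))
step 6: and_idem (→) rewrites (a & a) into a, reaching cost 12 (bound 12)

((0 | a) | (a ^ 0))   [cost 12]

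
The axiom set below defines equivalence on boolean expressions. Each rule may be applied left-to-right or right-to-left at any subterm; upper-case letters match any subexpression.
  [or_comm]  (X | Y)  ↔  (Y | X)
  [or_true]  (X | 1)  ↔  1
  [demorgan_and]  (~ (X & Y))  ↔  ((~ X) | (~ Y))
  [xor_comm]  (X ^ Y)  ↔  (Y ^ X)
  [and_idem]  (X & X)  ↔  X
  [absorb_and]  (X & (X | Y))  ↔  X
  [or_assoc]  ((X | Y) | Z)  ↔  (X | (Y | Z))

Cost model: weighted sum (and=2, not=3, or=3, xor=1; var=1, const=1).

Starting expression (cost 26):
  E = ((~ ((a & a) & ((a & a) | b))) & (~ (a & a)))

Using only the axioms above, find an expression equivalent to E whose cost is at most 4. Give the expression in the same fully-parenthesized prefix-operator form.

(~ a)   [cost 4]

step 1: absorb_and (→) rewrites ((a & a) & ((a & a) | b)) into (a & a), now ((~ (a & a)) & (~ (a & a)))
step 2: and_idem (→) rewrites ((~ (a & a)) & (~ (a & a))) into (~ (a & a))
step 3: and_idem (→) rewrites (a & a) into a, reaching cost 4 (bound 4)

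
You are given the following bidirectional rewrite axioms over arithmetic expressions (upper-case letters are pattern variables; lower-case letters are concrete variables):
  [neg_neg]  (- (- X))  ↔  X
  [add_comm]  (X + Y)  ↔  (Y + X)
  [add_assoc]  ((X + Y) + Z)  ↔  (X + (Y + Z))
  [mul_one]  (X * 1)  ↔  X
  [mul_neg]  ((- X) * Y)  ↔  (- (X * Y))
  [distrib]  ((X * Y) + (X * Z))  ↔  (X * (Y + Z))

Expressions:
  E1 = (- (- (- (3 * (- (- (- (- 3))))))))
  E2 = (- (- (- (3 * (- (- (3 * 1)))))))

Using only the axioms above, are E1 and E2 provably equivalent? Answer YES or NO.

step 1: neg_neg (→) rewrites (- (- 3)) into 3, now (- (- (- (3 * (- (- 3))))))
step 2: neg_neg (→) rewrites (- (- (- (3 * (- (- 3)))))) into (- (3 * (- (- 3))))
step 3: mul_one (←) rewrites 3 into (3 * 1), now (- (3 * (- (- (3 * 1)))))
step 4: neg_neg (←) rewrites (3 * (- (- (3 * 1)))) into (- (- (3 * (- (- (3 * 1)))))), which is E2

YES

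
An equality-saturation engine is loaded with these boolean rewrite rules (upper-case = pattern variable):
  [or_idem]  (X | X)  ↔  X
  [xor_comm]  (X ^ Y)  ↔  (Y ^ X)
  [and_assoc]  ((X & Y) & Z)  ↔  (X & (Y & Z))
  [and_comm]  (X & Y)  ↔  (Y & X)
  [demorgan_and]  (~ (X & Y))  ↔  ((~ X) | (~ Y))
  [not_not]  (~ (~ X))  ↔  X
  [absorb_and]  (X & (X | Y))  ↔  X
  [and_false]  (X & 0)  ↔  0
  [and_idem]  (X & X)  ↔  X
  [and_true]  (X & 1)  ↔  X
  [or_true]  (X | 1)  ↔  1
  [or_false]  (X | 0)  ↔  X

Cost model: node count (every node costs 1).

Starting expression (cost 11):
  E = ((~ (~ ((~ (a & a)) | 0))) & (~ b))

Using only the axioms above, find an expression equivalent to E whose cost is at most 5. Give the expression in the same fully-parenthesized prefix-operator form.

((~ a) & (~ b))   [cost 5]

step 1: not_not (→) rewrites (~ (~ ((~ (a & a)) | 0))) into ((~ (a & a)) | 0), now (((~ (a & a)) | 0) & (~ b))
step 2: or_false (→) rewrites ((~ (a & a)) | 0) into (~ (a & a)), now ((~ (a & a)) & (~ b))
step 3: and_idem (→) rewrites (a & a) into a, reaching cost 5 (bound 5)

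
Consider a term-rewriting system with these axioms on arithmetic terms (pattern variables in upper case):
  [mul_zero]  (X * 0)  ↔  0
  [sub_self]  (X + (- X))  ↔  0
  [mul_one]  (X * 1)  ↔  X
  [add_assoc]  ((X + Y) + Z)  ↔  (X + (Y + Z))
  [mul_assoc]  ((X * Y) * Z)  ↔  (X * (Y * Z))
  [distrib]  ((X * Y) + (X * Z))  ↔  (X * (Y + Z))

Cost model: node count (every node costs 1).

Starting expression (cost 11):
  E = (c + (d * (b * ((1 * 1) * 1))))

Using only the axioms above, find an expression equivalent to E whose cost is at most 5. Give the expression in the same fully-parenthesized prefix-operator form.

(c + (d * b))   [cost 5]

step 1: mul_one (→) rewrites ((1 * 1) * 1) into (1 * 1), now (c + (d * (b * (1 * 1))))
step 2: mul_one (→) rewrites (1 * 1) into 1, now (c + (d * (b * 1)))
step 3: mul_one (→) rewrites (b * 1) into b, reaching cost 5 (bound 5)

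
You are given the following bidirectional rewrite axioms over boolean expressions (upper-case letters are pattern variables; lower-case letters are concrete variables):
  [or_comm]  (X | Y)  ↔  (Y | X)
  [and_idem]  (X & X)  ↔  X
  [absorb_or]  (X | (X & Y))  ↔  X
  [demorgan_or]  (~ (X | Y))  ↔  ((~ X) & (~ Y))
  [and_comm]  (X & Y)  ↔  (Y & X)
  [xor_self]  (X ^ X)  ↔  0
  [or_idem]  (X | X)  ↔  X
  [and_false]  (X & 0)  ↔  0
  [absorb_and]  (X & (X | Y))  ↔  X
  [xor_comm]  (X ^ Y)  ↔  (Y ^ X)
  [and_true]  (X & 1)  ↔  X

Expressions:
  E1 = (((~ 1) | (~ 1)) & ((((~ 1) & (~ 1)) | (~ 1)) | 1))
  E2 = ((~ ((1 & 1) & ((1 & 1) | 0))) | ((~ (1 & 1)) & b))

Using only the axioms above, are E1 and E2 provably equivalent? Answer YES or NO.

(1) ((~ 1) & (~ 1))  =[and_idem →]=  (~ 1)    ⊢ (((~ 1) | (~ 1)) & (((~ 1) | (~ 1)) | 1))
(2) (((~ 1) | (~ 1)) & (((~ 1) | (~ 1)) | 1))  =[absorb_and →]=  ((~ 1) | (~ 1))
(3) ((~ 1) | (~ 1))  =[or_idem →]=  (~ 1)
(4) 1  =[and_idem ←]=  (1 & 1)    ⊢ (~ (1 & 1))
(5) (~ (1 & 1))  =[absorb_or ←]=  ((~ (1 & 1)) | ((~ (1 & 1)) & b))
(6) (1 & 1)  =[absorb_and ←]=  ((1 & 1) & ((1 & 1) | 0))    ⊢ E2

YES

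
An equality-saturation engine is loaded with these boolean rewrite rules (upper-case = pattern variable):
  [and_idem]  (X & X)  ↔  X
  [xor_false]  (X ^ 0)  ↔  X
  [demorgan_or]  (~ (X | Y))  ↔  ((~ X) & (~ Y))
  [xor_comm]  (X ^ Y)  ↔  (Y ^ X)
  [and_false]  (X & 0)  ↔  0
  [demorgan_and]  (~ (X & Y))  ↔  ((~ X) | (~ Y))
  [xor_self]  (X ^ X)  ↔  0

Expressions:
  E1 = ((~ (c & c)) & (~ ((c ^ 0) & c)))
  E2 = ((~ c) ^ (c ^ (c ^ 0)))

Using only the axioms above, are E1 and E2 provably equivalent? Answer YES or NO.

(1) (c ^ 0)  =[xor_false →]=  c    ⊢ ((~ (c & c)) & (~ (c & c)))
(2) ((~ (c & c)) & (~ (c & c)))  =[and_idem →]=  (~ (c & c))
(3) (c & c)  =[and_idem →]=  c    ⊢ (~ c)
(4) (~ c)  =[xor_false ←]=  ((~ c) ^ 0)
(5) 0  =[xor_self ←]=  (c ^ c)    ⊢ ((~ c) ^ (c ^ c))
(6) c  =[xor_false ←]=  (c ^ 0)    ⊢ E2

YES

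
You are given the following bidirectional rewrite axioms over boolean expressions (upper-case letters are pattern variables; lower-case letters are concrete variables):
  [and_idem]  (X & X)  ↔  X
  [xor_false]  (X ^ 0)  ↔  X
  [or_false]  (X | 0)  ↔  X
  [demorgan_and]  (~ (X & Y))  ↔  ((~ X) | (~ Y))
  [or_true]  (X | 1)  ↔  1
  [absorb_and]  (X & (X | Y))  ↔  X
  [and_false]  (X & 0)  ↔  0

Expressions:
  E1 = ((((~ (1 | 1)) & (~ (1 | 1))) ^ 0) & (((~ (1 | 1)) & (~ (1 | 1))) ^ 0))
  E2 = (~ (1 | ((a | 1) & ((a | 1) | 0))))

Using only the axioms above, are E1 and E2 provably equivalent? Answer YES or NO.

(1) ((((~ (1 | 1)) & (~ (1 | 1))) ^ 0) & (((~ (1 | 1)) & (~ (1 | 1))) ^ 0))  =[and_idem →]=  (((~ (1 | 1)) & (~ (1 | 1))) ^ 0)
(2) (((~ (1 | 1)) & (~ (1 | 1))) ^ 0)  =[xor_false →]=  ((~ (1 | 1)) & (~ (1 | 1)))
(3) ((~ (1 | 1)) & (~ (1 | 1)))  =[and_idem →]=  (~ (1 | 1))
(4) 1  =[or_true ←]=  (a | 1)    ⊢ (~ (1 | (a | 1)))
(5) (a | 1)  =[and_idem ←]=  ((a | 1) & (a | 1))    ⊢ (~ (1 | ((a | 1) & (a | 1))))
(6) (a | 1)  =[or_false ←]=  ((a | 1) | 0)    ⊢ E2

YES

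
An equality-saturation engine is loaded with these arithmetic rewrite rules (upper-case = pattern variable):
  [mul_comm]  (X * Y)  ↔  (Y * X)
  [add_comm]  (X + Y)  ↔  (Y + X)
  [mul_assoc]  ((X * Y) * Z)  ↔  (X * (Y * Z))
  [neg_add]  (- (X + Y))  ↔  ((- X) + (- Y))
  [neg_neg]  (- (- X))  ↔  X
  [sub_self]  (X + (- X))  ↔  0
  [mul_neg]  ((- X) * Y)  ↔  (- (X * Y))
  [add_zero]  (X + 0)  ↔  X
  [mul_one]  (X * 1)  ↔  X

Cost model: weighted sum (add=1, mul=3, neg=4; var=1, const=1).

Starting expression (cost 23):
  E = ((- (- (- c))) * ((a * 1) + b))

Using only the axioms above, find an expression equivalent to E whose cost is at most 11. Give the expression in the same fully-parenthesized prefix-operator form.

1. [mul_comm →] ((- (- (- c))) * ((a * 1) + b))  →  (((a * 1) + b) * (- (- (- c))))
2. [neg_neg →] (- (- (- c)))  →  (- c);  E = (((a * 1) + b) * (- c))
3. [mul_one →] (a * 1)  →  a;  cost 11 ≤ 11, done

((a + b) * (- c))   [cost 11]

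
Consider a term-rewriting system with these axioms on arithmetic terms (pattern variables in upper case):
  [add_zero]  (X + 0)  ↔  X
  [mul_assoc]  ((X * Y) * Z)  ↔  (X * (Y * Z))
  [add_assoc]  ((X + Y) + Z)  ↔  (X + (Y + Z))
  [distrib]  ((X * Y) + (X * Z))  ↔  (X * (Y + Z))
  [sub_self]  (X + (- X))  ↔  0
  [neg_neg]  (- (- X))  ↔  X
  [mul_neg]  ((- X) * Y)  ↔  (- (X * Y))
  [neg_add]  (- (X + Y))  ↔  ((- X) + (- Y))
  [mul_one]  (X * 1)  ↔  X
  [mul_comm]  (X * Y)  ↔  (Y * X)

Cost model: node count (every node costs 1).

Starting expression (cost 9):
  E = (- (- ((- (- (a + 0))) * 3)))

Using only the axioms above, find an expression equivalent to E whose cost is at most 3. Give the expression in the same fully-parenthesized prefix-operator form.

step 1: add_zero (→) rewrites (a + 0) into a, now (- (- ((- (- a)) * 3)))
step 2: neg_neg (→) rewrites (- (- a)) into a, now (- (- (a * 3)))
step 3: neg_neg (→) rewrites (- (- (a * 3))) into (a * 3), reaching cost 3 (bound 3)

(a * 3)   [cost 3]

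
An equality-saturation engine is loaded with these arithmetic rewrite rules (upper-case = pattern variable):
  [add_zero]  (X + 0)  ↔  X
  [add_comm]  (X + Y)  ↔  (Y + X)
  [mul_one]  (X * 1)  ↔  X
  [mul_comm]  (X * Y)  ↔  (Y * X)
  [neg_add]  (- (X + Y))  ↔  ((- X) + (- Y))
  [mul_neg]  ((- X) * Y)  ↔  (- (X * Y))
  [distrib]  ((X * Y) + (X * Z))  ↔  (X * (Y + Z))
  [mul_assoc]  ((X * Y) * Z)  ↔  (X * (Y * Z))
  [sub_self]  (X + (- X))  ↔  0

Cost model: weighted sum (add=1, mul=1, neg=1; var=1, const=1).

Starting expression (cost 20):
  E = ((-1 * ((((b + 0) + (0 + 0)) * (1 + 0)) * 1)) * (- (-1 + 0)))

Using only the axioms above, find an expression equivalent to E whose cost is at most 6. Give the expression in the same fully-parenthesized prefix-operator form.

(1) ((((b + 0) + (0 + 0)) * (1 + 0)) * 1)  =[mul_one →]=  (((b + 0) + (0 + 0)) * (1 + 0))    ⊢ ((-1 * (((b + 0) + (0 + 0)) * (1 + 0))) * (- (-1 + 0)))
(2) (b + 0)  =[add_zero →]=  b    ⊢ ((-1 * ((b + (0 + 0)) * (1 + 0))) * (- (-1 + 0)))
(3) (1 + 0)  =[add_zero →]=  1    ⊢ ((-1 * ((b + (0 + 0)) * 1)) * (- (-1 + 0)))
(4) (0 + 0)  =[add_zero →]=  0    ⊢ ((-1 * ((b + 0) * 1)) * (- (-1 + 0)))
(5) (b + 0)  =[add_zero →]=  b    ⊢ ((-1 * (b * 1)) * (- (-1 + 0)))
(6) ((-1 * (b * 1)) * (- (-1 + 0)))  =[mul_comm →]=  ((- (-1 + 0)) * (-1 * (b * 1)))
(7) (b * 1)  =[mul_one →]=  b    ⊢ ((- (-1 + 0)) * (-1 * b))
(8) (-1 + 0)  =[add_zero →]=  -1    ⊢ cost 6, within 6

((- -1) * (-1 * b))   [cost 6]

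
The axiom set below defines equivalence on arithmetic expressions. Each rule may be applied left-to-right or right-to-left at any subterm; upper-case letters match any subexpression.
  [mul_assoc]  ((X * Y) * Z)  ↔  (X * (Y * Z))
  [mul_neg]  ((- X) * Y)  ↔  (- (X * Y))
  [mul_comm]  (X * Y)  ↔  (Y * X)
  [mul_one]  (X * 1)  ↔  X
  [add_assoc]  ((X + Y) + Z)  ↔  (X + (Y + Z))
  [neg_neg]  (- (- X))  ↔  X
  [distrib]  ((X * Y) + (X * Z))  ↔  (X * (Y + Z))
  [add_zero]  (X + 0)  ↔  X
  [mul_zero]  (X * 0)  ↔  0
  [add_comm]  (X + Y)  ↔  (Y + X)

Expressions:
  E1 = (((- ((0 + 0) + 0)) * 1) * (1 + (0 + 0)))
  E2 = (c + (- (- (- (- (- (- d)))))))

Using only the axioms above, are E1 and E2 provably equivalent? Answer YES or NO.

Every axiom is a valid identity, so a rewrite proof would force E1 and E2 to agree under every assignment.
At c=0, d=1: E1 = 0 but E2 = 1; they differ, so no derivation exists.

NO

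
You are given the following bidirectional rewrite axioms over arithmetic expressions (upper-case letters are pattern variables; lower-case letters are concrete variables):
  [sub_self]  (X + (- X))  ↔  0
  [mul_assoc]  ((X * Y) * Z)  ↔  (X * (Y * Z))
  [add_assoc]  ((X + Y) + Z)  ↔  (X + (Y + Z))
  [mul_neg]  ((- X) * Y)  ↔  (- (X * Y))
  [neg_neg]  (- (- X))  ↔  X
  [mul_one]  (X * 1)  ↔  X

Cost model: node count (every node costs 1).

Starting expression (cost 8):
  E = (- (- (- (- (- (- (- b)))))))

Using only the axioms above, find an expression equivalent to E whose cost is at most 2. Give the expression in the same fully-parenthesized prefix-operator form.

1. [neg_neg →] (- (- b))  →  b;  E = (- (- (- (- (- b)))))
2. [neg_neg →] (- (- (- (- b))))  →  (- (- b));  E = (- (- (- b)))
3. [neg_neg →] (- (- b))  →  b;  cost 2 ≤ 2, done

(- b)   [cost 2]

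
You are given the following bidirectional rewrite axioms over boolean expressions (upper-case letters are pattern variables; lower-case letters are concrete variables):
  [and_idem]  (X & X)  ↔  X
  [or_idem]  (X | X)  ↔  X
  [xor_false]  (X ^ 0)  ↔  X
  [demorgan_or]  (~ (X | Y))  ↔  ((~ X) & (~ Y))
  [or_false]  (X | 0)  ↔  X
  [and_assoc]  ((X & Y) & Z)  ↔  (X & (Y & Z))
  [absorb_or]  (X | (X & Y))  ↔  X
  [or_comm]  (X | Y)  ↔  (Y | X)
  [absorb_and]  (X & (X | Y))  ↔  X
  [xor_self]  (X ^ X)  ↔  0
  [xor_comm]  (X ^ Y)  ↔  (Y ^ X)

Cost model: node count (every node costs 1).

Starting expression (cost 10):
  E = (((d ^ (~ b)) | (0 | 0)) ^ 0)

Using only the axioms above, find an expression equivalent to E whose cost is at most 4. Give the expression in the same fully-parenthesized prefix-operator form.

(d ^ (~ b))   [cost 4]

(1) (0 | 0)  =[or_false →]=  0    ⊢ (((d ^ (~ b)) | 0) ^ 0)
(2) (((d ^ (~ b)) | 0) ^ 0)  =[xor_false →]=  ((d ^ (~ b)) | 0)
(3) ((d ^ (~ b)) | 0)  =[or_false →]=  (d ^ (~ b))    ⊢ cost 4, within 4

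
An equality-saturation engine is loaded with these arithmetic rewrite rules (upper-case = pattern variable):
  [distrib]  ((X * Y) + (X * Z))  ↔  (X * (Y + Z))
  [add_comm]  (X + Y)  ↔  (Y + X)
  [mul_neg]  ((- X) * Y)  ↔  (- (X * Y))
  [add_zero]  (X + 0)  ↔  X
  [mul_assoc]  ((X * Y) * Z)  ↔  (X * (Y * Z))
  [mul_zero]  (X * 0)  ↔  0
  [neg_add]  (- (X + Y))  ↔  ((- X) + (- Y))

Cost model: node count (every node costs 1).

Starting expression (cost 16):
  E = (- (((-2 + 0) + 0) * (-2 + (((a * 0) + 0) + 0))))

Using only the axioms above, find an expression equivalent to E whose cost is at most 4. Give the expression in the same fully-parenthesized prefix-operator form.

1. [add_zero →] (((a * 0) + 0) + 0)  →  ((a * 0) + 0);  E = (- (((-2 + 0) + 0) * (-2 + ((a * 0) + 0))))
2. [add_zero →] ((-2 + 0) + 0)  →  (-2 + 0);  E = (- ((-2 + 0) * (-2 + ((a * 0) + 0))))
3. [add_zero →] ((a * 0) + 0)  →  (a * 0);  E = (- ((-2 + 0) * (-2 + (a * 0))))
4. [add_zero →] (-2 + 0)  →  -2;  E = (- (-2 * (-2 + (a * 0))))
5. [mul_zero →] (a * 0)  →  0;  E = (- (-2 * (-2 + 0)))
6. [add_zero →] (-2 + 0)  →  -2;  cost 4 ≤ 4, done

(- (-2 * -2))   [cost 4]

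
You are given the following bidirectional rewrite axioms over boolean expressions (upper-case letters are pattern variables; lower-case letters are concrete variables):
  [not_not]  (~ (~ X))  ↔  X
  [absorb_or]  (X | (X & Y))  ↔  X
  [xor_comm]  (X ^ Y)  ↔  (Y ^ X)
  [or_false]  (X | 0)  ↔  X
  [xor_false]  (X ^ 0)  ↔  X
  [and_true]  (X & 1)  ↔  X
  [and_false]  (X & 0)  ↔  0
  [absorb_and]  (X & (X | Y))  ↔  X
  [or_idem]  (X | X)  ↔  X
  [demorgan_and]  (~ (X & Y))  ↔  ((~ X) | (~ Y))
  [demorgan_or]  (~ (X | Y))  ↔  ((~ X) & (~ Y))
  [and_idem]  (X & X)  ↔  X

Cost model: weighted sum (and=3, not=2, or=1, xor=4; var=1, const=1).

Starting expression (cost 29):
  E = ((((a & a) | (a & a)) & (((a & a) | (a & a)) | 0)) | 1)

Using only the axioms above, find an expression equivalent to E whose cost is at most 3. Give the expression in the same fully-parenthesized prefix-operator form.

(a | 1)   [cost 3]

(1) (((a & a) | (a & a)) & (((a & a) | (a & a)) | 0))  =[absorb_and →]=  ((a & a) | (a & a))    ⊢ (((a & a) | (a & a)) | 1)
(2) (a & a)  =[and_idem →]=  a    ⊢ ((a | (a & a)) | 1)
(3) (a & a)  =[and_idem →]=  a    ⊢ ((a | a) | 1)
(4) (a | a)  =[or_idem →]=  a    ⊢ cost 3, within 3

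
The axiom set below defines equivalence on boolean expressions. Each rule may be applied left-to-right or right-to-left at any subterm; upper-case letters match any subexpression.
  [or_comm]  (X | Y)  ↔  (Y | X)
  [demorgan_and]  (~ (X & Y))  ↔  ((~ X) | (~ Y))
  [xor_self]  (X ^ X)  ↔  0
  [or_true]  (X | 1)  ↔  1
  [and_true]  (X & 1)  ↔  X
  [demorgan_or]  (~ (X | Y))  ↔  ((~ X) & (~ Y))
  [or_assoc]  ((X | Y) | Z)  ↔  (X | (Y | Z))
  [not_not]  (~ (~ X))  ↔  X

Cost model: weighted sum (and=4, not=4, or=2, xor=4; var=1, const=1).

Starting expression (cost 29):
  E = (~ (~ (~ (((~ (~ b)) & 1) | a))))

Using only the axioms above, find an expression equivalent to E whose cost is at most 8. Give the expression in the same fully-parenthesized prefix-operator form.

1. [not_not →] (~ (~ b))  →  b;  E = (~ (~ (~ ((b & 1) | a))))
2. [not_not →] (~ (~ (~ ((b & 1) | a))))  →  (~ ((b & 1) | a))
3. [and_true →] (b & 1)  →  b;  cost 8 ≤ 8, done

(~ (b | a))   [cost 8]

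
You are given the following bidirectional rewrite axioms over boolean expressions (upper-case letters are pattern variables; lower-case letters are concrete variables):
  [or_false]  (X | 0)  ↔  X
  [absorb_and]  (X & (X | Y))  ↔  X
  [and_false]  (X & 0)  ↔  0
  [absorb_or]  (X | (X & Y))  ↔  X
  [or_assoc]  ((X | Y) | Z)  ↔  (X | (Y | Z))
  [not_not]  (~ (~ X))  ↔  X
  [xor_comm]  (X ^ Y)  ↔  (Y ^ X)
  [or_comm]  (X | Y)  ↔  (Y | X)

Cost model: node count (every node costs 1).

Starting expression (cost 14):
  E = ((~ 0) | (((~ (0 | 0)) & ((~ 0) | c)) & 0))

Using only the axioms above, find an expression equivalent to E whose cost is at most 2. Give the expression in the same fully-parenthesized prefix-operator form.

(~ 0)   [cost 2]

1. [or_false →] (0 | 0)  →  0;  E = ((~ 0) | (((~ 0) & ((~ 0) | c)) & 0))
2. [absorb_and →] ((~ 0) & ((~ 0) | c))  →  (~ 0);  E = ((~ 0) | ((~ 0) & 0))
3. [absorb_or →] ((~ 0) | ((~ 0) & 0))  →  (~ 0);  cost 2 ≤ 2, done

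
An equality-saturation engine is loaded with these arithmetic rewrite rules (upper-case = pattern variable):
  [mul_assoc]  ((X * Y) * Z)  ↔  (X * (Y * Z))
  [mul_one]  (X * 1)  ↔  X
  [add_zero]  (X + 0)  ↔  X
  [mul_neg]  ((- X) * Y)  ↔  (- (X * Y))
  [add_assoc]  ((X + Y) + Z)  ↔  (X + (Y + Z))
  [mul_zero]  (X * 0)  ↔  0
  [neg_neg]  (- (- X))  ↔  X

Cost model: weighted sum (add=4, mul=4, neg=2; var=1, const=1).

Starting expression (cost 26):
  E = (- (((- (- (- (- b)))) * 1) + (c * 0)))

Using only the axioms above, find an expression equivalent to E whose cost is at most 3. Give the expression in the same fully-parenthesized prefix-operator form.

(1) (- (- b))  =[neg_neg →]=  b    ⊢ (- (((- (- b)) * 1) + (c * 0)))
(2) ((- (- b)) * 1)  =[mul_one →]=  (- (- b))    ⊢ (- ((- (- b)) + (c * 0)))
(3) (c * 0)  =[mul_zero →]=  0    ⊢ (- ((- (- b)) + 0))
(4) (- (- b))  =[neg_neg →]=  b    ⊢ (- (b + 0))
(5) (b + 0)  =[add_zero →]=  b    ⊢ cost 3, within 3

(- b)   [cost 3]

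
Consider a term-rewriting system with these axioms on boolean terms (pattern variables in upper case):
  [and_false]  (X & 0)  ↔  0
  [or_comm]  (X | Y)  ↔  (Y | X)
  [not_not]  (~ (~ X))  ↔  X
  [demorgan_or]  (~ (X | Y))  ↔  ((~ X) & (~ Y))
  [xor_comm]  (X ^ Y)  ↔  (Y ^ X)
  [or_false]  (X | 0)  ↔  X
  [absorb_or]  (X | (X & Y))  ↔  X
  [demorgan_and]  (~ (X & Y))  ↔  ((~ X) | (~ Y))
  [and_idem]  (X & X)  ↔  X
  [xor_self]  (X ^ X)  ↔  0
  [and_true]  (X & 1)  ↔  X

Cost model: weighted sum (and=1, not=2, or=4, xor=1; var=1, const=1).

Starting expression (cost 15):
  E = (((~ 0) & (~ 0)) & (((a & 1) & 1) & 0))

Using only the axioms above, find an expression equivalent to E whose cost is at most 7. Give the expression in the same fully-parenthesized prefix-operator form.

(1) ((~ 0) & (~ 0))  =[and_idem →]=  (~ 0)    ⊢ ((~ 0) & (((a & 1) & 1) & 0))
(2) (a & 1)  =[and_true →]=  a    ⊢ ((~ 0) & ((a & 1) & 0))
(3) (a & 1)  =[and_true →]=  a    ⊢ cost 7, within 7

((~ 0) & (a & 0))   [cost 7]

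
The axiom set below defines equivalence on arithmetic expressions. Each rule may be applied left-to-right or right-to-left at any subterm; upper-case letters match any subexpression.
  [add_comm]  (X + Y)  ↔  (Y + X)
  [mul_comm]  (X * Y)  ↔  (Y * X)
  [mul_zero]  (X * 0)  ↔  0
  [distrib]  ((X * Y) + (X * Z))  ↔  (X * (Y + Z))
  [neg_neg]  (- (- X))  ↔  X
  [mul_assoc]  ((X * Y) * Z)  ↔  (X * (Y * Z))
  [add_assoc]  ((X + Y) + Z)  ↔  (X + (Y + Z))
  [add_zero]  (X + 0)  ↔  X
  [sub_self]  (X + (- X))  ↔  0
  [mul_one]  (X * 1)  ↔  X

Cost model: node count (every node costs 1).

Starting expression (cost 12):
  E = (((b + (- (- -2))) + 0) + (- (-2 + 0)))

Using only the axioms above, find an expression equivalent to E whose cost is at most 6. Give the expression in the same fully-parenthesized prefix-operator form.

1. [neg_neg →] (- (- -2))  →  -2;  E = (((b + -2) + 0) + (- (-2 + 0)))
2. [add_zero →] (-2 + 0)  →  -2;  E = (((b + -2) + 0) + (- -2))
3. [add_zero →] ((b + -2) + 0)  →  (b + -2);  cost 6 ≤ 6, done

((b + -2) + (- -2))   [cost 6]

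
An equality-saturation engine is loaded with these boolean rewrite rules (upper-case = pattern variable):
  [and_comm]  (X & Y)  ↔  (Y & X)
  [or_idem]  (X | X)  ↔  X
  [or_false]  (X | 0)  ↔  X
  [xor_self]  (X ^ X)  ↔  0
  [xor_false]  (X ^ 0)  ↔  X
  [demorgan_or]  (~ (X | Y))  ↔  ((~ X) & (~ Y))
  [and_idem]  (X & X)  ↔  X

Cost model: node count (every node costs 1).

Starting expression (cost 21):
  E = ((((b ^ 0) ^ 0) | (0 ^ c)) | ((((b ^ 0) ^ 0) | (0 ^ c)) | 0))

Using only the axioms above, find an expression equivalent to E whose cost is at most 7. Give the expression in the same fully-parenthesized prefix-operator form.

step 1: or_false (→) rewrites ((((b ^ 0) ^ 0) | (0 ^ c)) | 0) into (((b ^ 0) ^ 0) | (0 ^ c)), now ((((b ^ 0) ^ 0) | (0 ^ c)) | (((b ^ 0) ^ 0) | (0 ^ c)))
step 2: or_idem (→) rewrites ((((b ^ 0) ^ 0) | (0 ^ c)) | (((b ^ 0) ^ 0) | (0 ^ c))) into (((b ^ 0) ^ 0) | (0 ^ c))
step 3: xor_false (→) rewrites ((b ^ 0) ^ 0) into (b ^ 0), reaching cost 7 (bound 7)

((b ^ 0) | (0 ^ c))   [cost 7]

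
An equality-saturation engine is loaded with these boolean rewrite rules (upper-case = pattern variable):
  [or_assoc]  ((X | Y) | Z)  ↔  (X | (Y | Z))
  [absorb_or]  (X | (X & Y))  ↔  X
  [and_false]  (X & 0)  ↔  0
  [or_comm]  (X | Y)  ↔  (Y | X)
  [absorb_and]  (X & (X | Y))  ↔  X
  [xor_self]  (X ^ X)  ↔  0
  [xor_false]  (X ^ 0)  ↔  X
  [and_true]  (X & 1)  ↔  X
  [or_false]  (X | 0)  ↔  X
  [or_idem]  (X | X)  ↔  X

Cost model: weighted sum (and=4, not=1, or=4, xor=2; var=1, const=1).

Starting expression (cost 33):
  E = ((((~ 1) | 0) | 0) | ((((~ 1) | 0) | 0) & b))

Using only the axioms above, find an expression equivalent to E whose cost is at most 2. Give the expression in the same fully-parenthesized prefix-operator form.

(1) ((((~ 1) | 0) | 0) | ((((~ 1) | 0) | 0) & b))  =[absorb_or →]=  (((~ 1) | 0) | 0)
(2) (((~ 1) | 0) | 0)  =[or_false →]=  ((~ 1) | 0)
(3) ((~ 1) | 0)  =[or_false →]=  (~ 1)    ⊢ cost 2, within 2

(~ 1)   [cost 2]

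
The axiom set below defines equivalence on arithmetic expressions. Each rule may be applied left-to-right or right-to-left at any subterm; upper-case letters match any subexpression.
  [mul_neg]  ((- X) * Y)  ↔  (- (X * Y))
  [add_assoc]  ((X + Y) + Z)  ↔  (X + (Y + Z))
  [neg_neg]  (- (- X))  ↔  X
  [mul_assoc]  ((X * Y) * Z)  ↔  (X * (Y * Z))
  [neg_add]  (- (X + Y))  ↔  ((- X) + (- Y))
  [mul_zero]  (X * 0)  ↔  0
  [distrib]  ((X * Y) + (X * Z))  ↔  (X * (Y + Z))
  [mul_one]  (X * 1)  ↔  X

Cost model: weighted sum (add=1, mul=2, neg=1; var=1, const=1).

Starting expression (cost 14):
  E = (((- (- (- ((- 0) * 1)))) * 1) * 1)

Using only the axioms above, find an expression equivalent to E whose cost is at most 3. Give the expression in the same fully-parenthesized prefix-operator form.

1. [neg_neg →] (- (- ((- 0) * 1)))  →  ((- 0) * 1);  E = (((- ((- 0) * 1)) * 1) * 1)
2. [mul_one →] (((- ((- 0) * 1)) * 1) * 1)  →  ((- ((- 0) * 1)) * 1)
3. [mul_one →] ((- ((- 0) * 1)) * 1)  →  (- ((- 0) * 1))
4. [mul_one →] ((- 0) * 1)  →  (- 0);  cost 3 ≤ 3, done

(- (- 0))   [cost 3]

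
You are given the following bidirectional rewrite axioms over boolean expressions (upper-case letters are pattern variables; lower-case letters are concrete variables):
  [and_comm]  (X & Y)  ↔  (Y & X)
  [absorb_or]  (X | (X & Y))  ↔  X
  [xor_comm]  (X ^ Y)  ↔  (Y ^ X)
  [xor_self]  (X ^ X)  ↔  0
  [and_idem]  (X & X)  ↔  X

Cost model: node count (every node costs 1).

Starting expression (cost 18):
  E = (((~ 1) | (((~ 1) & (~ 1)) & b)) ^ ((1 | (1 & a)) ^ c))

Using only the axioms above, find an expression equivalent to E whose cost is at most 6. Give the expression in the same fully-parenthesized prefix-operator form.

((~ 1) ^ (1 ^ c))   [cost 6]

step 1: and_idem (→) rewrites ((~ 1) & (~ 1)) into (~ 1), now (((~ 1) | ((~ 1) & b)) ^ ((1 | (1 & a)) ^ c))
step 2: absorb_or (→) rewrites ((~ 1) | ((~ 1) & b)) into (~ 1), now ((~ 1) ^ ((1 | (1 & a)) ^ c))
step 3: absorb_or (→) rewrites (1 | (1 & a)) into 1, reaching cost 6 (bound 6)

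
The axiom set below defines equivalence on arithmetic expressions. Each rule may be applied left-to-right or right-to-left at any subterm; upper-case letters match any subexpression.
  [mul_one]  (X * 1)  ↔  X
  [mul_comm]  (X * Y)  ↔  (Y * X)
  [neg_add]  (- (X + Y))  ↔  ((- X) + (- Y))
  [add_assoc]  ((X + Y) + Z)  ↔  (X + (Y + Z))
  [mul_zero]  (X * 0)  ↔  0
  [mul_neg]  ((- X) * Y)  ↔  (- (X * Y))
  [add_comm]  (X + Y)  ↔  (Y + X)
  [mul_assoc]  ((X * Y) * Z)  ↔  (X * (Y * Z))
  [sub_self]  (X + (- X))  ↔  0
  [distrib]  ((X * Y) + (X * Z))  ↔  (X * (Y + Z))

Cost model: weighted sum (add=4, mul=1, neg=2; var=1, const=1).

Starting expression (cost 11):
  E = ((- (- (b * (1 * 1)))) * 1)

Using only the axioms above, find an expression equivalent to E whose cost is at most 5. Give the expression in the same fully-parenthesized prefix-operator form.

step 1: mul_one (→) rewrites (1 * 1) into 1, now ((- (- (b * 1))) * 1)
step 2: mul_one (→) rewrites (b * 1) into b, now ((- (- b)) * 1)
step 3: mul_one (→) rewrites ((- (- b)) * 1) into (- (- b)), reaching cost 5 (bound 5)

(- (- b))   [cost 5]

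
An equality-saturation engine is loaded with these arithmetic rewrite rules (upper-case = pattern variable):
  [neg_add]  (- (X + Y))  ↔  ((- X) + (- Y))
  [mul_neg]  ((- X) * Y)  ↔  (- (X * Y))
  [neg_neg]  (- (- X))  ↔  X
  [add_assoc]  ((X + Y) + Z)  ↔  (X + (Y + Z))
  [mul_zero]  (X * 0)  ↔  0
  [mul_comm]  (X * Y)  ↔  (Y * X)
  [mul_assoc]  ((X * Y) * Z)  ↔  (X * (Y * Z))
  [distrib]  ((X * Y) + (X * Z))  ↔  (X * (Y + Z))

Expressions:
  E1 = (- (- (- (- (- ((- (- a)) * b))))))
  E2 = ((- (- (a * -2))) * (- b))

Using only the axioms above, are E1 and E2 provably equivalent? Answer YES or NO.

NO

Every axiom is a valid identity, so a rewrite proof would force E1 and E2 to agree under every assignment.
At a=1, b=1: E1 = -1 but E2 = 2; they differ, so no derivation exists.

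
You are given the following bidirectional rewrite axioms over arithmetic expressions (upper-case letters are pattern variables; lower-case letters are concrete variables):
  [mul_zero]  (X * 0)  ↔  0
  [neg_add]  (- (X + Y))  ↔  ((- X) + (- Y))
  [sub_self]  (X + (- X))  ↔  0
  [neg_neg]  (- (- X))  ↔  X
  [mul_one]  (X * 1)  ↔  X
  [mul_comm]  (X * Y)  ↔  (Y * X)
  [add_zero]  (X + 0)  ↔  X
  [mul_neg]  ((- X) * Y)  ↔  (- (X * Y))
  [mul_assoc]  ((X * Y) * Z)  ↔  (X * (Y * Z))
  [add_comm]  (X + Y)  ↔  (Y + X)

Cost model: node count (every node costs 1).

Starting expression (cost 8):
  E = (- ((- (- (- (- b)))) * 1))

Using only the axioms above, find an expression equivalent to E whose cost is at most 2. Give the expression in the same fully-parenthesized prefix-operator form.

1. [mul_one →] ((- (- (- (- b)))) * 1)  →  (- (- (- (- b))));  E = (- (- (- (- (- b)))))
2. [neg_neg →] (- (- b))  →  b;  E = (- (- (- b)))
3. [neg_neg →] (- (- b))  →  b;  cost 2 ≤ 2, done

(- b)   [cost 2]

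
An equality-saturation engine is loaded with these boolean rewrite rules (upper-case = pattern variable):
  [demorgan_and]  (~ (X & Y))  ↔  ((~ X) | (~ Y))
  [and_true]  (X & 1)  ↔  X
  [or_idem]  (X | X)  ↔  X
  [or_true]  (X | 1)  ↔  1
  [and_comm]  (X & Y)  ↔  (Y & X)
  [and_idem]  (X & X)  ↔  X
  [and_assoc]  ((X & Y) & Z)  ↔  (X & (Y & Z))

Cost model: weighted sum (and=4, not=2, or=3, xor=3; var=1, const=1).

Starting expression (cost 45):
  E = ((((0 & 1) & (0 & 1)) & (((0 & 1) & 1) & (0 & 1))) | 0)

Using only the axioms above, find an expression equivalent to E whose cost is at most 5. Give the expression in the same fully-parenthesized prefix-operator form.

1. [and_true →] ((0 & 1) & 1)  →  (0 & 1);  E = ((((0 & 1) & (0 & 1)) & ((0 & 1) & (0 & 1))) | 0)
2. [and_idem →] (((0 & 1) & (0 & 1)) & ((0 & 1) & (0 & 1)))  →  ((0 & 1) & (0 & 1));  E = (((0 & 1) & (0 & 1)) | 0)
3. [and_idem →] ((0 & 1) & (0 & 1))  →  (0 & 1);  E = ((0 & 1) | 0)
4. [and_true →] (0 & 1)  →  0;  cost 5 ≤ 5, done

(0 | 0)   [cost 5]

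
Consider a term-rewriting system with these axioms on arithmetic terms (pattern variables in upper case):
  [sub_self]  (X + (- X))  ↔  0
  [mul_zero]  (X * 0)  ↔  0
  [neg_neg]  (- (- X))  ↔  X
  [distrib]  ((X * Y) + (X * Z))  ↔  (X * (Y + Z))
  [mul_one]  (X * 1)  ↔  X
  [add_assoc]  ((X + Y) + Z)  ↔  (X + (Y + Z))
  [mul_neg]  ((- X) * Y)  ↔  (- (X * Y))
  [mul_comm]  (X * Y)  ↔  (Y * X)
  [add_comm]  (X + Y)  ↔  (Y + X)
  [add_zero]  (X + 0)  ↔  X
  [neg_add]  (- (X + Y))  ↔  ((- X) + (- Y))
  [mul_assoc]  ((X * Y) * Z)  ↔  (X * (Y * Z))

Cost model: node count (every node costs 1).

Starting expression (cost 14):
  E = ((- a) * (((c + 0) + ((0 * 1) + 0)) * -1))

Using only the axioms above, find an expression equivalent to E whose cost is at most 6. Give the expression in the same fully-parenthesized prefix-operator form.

((- a) * (c * -1))   [cost 6]

step 1: mul_one (→) rewrites (0 * 1) into 0, now ((- a) * (((c + 0) + (0 + 0)) * -1))
step 2: add_zero (→) rewrites (0 + 0) into 0, now ((- a) * (((c + 0) + 0) * -1))
step 3: add_zero (→) rewrites (c + 0) into c, now ((- a) * ((c + 0) * -1))
step 4: add_zero (→) rewrites (c + 0) into c, reaching cost 6 (bound 6)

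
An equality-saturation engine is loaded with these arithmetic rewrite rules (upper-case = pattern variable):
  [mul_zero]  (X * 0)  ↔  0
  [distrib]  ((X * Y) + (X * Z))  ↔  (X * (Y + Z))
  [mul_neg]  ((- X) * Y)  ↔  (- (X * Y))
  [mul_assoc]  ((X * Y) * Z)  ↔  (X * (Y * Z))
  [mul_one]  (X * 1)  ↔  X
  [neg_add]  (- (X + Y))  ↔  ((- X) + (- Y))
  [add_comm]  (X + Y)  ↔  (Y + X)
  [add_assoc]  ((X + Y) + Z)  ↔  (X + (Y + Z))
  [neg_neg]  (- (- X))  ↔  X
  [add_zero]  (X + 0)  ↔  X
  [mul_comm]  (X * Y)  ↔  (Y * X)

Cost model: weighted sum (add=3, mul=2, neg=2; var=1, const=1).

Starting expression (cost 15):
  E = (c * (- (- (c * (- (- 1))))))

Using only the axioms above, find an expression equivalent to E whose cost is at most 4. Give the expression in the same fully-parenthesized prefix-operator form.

(c * c)   [cost 4]

step 1: neg_neg (→) rewrites (- (- (c * (- (- 1))))) into (c * (- (- 1))), now (c * (c * (- (- 1))))
step 2: neg_neg (→) rewrites (- (- 1)) into 1, now (c * (c * 1))
step 3: mul_one (→) rewrites (c * 1) into c, reaching cost 4 (bound 4)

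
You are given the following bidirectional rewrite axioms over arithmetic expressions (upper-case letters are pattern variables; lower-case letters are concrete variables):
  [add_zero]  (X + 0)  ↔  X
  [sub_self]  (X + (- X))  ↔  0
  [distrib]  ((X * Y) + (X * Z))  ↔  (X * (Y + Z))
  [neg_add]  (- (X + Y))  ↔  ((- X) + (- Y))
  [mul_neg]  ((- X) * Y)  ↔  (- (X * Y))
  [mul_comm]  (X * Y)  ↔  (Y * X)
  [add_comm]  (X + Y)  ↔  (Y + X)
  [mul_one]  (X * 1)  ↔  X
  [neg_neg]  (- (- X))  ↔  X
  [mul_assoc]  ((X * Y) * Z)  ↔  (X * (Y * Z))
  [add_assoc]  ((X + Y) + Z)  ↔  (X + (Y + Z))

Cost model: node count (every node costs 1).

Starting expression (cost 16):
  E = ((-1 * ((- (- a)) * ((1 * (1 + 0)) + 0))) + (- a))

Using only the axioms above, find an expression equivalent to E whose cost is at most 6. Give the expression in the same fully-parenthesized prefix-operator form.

(1) (1 + 0)  =[add_zero →]=  1    ⊢ ((-1 * ((- (- a)) * ((1 * 1) + 0))) + (- a))
(2) ((1 * 1) + 0)  =[add_zero →]=  (1 * 1)    ⊢ ((-1 * ((- (- a)) * (1 * 1))) + (- a))
(3) (1 * 1)  =[mul_one →]=  1    ⊢ ((-1 * ((- (- a)) * 1)) + (- a))
(4) (- (- a))  =[neg_neg →]=  a    ⊢ ((-1 * (a * 1)) + (- a))
(5) (a * 1)  =[mul_one →]=  a    ⊢ cost 6, within 6

((-1 * a) + (- a))   [cost 6]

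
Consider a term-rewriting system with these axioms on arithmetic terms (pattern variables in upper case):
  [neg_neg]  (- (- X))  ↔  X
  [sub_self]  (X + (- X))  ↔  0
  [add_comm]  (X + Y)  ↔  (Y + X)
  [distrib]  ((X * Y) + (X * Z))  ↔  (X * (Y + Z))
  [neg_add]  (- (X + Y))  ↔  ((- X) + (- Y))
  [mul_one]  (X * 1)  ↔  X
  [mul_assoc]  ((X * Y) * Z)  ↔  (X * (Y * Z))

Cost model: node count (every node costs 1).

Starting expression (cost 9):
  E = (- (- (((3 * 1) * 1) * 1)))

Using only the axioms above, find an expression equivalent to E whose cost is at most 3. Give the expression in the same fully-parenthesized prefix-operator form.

step 1: mul_one (→) rewrites (((3 * 1) * 1) * 1) into ((3 * 1) * 1), now (- (- ((3 * 1) * 1)))
step 2: mul_one (→) rewrites ((3 * 1) * 1) into (3 * 1), now (- (- (3 * 1)))
step 3: neg_neg (→) rewrites (- (- (3 * 1))) into (3 * 1), reaching cost 3 (bound 3)

(3 * 1)   [cost 3]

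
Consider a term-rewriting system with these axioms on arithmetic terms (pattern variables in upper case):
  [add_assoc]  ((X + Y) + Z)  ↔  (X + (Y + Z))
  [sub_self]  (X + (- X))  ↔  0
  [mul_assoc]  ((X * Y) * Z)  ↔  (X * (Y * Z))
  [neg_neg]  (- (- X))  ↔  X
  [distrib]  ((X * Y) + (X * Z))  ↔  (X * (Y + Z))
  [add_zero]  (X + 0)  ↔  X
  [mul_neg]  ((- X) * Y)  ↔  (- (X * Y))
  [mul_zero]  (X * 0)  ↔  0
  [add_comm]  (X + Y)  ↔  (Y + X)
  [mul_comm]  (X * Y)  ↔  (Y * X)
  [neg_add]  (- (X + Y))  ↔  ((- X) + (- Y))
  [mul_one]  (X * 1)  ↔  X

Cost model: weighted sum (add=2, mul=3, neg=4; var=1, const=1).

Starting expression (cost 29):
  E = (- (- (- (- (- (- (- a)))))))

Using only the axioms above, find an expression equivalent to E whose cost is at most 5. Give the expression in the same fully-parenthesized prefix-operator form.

(- a)   [cost 5]

step 1: neg_neg (→) rewrites (- (- a)) into a, now (- (- (- (- (- a)))))
step 2: neg_neg (→) rewrites (- (- (- a))) into (- a), now (- (- (- a)))
step 3: neg_neg (→) rewrites (- (- a)) into a, reaching cost 5 (bound 5)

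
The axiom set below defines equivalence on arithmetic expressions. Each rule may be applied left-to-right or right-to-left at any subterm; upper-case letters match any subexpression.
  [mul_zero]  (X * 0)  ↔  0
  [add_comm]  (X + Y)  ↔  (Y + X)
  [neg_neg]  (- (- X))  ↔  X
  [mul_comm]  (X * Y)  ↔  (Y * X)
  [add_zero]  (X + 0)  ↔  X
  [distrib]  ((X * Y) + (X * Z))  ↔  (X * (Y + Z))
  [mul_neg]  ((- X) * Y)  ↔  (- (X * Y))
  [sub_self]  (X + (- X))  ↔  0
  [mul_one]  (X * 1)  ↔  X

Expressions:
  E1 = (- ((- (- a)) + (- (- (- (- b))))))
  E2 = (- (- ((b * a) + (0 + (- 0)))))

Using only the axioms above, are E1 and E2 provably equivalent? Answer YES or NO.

The axioms are sound identities: if E1 ↔* E2 then E1 and E2 evaluate identically under any assignment.
Under a=0, b=1: E1 evaluates to -1, E2 to 0. Distinct ⇒ no rewrite sequence connects them.

NO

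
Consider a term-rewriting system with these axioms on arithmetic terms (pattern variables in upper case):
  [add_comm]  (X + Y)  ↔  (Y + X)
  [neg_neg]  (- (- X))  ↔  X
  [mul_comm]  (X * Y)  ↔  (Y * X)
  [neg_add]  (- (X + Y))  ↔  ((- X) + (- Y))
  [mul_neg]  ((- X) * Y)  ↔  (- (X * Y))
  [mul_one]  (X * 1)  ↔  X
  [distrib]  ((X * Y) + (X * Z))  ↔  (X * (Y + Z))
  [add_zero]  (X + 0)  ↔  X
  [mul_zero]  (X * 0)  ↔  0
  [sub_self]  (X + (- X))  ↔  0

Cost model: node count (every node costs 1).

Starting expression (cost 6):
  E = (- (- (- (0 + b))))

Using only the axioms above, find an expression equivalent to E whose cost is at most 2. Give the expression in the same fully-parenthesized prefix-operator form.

step 1: add_comm (→) rewrites (0 + b) into (b + 0), now (- (- (- (b + 0))))
step 2: neg_neg (→) rewrites (- (- (b + 0))) into (b + 0), now (- (b + 0))
step 3: add_zero (→) rewrites (b + 0) into b, reaching cost 2 (bound 2)

(- b)   [cost 2]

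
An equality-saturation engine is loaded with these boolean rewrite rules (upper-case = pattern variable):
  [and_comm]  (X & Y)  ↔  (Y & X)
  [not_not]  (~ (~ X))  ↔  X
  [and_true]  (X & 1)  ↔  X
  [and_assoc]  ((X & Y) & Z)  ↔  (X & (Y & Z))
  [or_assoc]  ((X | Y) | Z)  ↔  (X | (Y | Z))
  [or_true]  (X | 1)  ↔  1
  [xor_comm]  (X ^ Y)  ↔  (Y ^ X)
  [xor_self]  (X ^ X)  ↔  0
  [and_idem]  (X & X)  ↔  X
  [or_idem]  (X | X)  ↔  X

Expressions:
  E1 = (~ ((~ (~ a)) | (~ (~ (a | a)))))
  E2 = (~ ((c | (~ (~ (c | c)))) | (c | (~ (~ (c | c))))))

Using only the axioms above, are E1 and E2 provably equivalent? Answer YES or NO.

NO

The axioms are sound identities: if E1 ↔* E2 then E1 and E2 evaluate identically under any assignment.
Under a=0, c=1: E1 evaluates to 1, E2 to 0. Distinct ⇒ no rewrite sequence connects them.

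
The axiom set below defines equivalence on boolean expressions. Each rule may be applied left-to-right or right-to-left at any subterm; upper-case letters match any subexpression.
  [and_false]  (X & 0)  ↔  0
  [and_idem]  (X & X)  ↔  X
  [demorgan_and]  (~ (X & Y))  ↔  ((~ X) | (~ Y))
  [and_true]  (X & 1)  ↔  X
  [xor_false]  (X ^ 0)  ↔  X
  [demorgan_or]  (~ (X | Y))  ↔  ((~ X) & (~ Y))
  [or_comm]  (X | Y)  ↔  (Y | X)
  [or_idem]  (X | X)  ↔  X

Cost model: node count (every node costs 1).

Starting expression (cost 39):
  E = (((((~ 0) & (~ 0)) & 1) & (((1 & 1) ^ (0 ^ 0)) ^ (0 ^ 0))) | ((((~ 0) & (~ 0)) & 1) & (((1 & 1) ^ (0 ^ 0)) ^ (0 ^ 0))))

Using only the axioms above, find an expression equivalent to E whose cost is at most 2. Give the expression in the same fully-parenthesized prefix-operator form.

1. [or_idem →] (((((~ 0) & (~ 0)) & 1) & (((1 & 1) ^ (0 ^ 0)) ^ (0 ^ 0))) | ((((~ 0) & (~ 0)) & 1) & (((1 & 1) ^ (0 ^ 0)) ^ (0 ^ 0))))  →  ((((~ 0) & (~ 0)) & 1) & (((1 & 1) ^ (0 ^ 0)) ^ (0 ^ 0)))
2. [xor_false →] (0 ^ 0)  →  0;  E = ((((~ 0) & (~ 0)) & 1) & (((1 & 1) ^ (0 ^ 0)) ^ 0))
3. [and_idem →] ((~ 0) & (~ 0))  →  (~ 0);  E = (((~ 0) & 1) & (((1 & 1) ^ (0 ^ 0)) ^ 0))
4. [xor_false →] (0 ^ 0)  →  0;  E = (((~ 0) & 1) & (((1 & 1) ^ 0) ^ 0))
5. [and_true →] (1 & 1)  →  1;  E = (((~ 0) & 1) & ((1 ^ 0) ^ 0))
6. [xor_false →] ((1 ^ 0) ^ 0)  →  (1 ^ 0);  E = (((~ 0) & 1) & (1 ^ 0))
7. [xor_false →] (1 ^ 0)  →  1;  E = (((~ 0) & 1) & 1)
8. [and_true →] ((~ 0) & 1)  →  (~ 0);  E = ((~ 0) & 1)
9. [and_true →] ((~ 0) & 1)  →  (~ 0);  cost 2 ≤ 2, done

(~ 0)   [cost 2]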